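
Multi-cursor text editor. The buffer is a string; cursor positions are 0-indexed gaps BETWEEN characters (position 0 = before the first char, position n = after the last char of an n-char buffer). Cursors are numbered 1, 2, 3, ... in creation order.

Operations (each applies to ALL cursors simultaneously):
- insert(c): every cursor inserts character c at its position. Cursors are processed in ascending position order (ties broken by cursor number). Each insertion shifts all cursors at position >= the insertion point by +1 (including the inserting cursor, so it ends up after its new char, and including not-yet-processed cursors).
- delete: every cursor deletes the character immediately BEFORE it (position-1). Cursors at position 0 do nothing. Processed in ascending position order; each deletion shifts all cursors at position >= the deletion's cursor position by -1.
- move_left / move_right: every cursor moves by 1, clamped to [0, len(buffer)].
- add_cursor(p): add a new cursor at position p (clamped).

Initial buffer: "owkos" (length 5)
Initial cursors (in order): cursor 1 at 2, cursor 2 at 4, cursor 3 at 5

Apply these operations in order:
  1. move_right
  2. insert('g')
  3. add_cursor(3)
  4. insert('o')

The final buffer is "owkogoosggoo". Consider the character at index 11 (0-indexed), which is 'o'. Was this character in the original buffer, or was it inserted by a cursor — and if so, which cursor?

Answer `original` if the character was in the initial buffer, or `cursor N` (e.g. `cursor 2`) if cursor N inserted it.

Answer: cursor 3

Derivation:
After op 1 (move_right): buffer="owkos" (len 5), cursors c1@3 c2@5 c3@5, authorship .....
After op 2 (insert('g')): buffer="owkgosgg" (len 8), cursors c1@4 c2@8 c3@8, authorship ...1..23
After op 3 (add_cursor(3)): buffer="owkgosgg" (len 8), cursors c4@3 c1@4 c2@8 c3@8, authorship ...1..23
After op 4 (insert('o')): buffer="owkogoosggoo" (len 12), cursors c4@4 c1@6 c2@12 c3@12, authorship ...411..2323
Authorship (.=original, N=cursor N): . . . 4 1 1 . . 2 3 2 3
Index 11: author = 3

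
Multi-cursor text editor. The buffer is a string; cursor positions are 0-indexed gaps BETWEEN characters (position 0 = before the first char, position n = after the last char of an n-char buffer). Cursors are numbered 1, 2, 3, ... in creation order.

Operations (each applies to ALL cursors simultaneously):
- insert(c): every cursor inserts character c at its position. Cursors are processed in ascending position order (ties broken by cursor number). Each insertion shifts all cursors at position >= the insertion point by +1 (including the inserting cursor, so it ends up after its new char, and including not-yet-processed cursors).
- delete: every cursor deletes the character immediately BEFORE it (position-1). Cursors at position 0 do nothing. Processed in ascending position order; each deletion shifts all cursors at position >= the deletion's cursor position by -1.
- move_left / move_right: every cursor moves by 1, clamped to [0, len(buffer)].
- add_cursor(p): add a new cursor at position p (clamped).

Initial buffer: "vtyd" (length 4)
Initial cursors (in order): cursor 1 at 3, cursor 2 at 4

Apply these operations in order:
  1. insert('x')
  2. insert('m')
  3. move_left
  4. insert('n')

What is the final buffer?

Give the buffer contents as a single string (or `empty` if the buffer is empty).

Answer: vtyxnmdxnm

Derivation:
After op 1 (insert('x')): buffer="vtyxdx" (len 6), cursors c1@4 c2@6, authorship ...1.2
After op 2 (insert('m')): buffer="vtyxmdxm" (len 8), cursors c1@5 c2@8, authorship ...11.22
After op 3 (move_left): buffer="vtyxmdxm" (len 8), cursors c1@4 c2@7, authorship ...11.22
After op 4 (insert('n')): buffer="vtyxnmdxnm" (len 10), cursors c1@5 c2@9, authorship ...111.222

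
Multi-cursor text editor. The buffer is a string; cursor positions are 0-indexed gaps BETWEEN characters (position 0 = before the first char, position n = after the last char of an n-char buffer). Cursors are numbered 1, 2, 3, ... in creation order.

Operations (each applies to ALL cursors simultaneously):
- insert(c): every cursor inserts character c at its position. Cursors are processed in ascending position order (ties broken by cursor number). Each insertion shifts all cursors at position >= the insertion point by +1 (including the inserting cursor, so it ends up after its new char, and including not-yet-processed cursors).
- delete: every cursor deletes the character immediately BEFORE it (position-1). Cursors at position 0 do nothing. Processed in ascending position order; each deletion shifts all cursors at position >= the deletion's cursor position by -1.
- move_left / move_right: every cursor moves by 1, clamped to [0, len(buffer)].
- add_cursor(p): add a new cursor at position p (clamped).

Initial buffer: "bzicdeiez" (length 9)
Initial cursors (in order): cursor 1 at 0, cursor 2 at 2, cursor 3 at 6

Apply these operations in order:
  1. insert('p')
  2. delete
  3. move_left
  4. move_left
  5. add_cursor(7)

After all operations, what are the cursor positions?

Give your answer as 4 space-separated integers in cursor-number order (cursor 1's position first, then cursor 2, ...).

After op 1 (insert('p')): buffer="pbzpicdepiez" (len 12), cursors c1@1 c2@4 c3@9, authorship 1..2....3...
After op 2 (delete): buffer="bzicdeiez" (len 9), cursors c1@0 c2@2 c3@6, authorship .........
After op 3 (move_left): buffer="bzicdeiez" (len 9), cursors c1@0 c2@1 c3@5, authorship .........
After op 4 (move_left): buffer="bzicdeiez" (len 9), cursors c1@0 c2@0 c3@4, authorship .........
After op 5 (add_cursor(7)): buffer="bzicdeiez" (len 9), cursors c1@0 c2@0 c3@4 c4@7, authorship .........

Answer: 0 0 4 7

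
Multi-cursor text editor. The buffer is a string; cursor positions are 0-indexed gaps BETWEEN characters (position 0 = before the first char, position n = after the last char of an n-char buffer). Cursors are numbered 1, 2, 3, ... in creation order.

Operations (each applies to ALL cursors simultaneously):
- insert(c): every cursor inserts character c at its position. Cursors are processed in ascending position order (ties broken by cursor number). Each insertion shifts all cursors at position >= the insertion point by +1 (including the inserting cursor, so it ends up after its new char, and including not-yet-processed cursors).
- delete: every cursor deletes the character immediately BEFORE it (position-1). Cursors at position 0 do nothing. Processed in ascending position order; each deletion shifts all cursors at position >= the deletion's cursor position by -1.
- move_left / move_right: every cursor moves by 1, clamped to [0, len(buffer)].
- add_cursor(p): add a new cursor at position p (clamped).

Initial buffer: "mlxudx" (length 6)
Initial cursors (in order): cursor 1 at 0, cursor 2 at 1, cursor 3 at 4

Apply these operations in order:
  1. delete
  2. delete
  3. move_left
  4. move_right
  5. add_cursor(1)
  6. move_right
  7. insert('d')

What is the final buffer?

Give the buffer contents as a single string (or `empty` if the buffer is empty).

Answer: ldddddx

Derivation:
After op 1 (delete): buffer="lxdx" (len 4), cursors c1@0 c2@0 c3@2, authorship ....
After op 2 (delete): buffer="ldx" (len 3), cursors c1@0 c2@0 c3@1, authorship ...
After op 3 (move_left): buffer="ldx" (len 3), cursors c1@0 c2@0 c3@0, authorship ...
After op 4 (move_right): buffer="ldx" (len 3), cursors c1@1 c2@1 c3@1, authorship ...
After op 5 (add_cursor(1)): buffer="ldx" (len 3), cursors c1@1 c2@1 c3@1 c4@1, authorship ...
After op 6 (move_right): buffer="ldx" (len 3), cursors c1@2 c2@2 c3@2 c4@2, authorship ...
After op 7 (insert('d')): buffer="ldddddx" (len 7), cursors c1@6 c2@6 c3@6 c4@6, authorship ..1234.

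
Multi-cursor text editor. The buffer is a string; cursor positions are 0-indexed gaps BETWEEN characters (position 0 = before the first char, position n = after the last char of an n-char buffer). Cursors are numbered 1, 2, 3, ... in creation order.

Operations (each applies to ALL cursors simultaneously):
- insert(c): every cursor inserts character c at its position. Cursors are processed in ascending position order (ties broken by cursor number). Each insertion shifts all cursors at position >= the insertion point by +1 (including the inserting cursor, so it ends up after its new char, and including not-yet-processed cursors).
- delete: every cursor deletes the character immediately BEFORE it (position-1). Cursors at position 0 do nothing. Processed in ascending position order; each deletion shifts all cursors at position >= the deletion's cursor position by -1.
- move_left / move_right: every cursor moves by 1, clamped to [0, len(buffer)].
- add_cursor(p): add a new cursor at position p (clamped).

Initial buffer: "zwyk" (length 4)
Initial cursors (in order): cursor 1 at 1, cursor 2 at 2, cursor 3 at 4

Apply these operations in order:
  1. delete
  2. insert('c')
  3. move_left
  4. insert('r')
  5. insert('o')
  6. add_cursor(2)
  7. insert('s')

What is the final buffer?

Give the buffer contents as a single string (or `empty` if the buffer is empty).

Answer: crsroosscyrosc

Derivation:
After op 1 (delete): buffer="y" (len 1), cursors c1@0 c2@0 c3@1, authorship .
After op 2 (insert('c')): buffer="ccyc" (len 4), cursors c1@2 c2@2 c3@4, authorship 12.3
After op 3 (move_left): buffer="ccyc" (len 4), cursors c1@1 c2@1 c3@3, authorship 12.3
After op 4 (insert('r')): buffer="crrcyrc" (len 7), cursors c1@3 c2@3 c3@6, authorship 1122.33
After op 5 (insert('o')): buffer="crroocyroc" (len 10), cursors c1@5 c2@5 c3@9, authorship 112122.333
After op 6 (add_cursor(2)): buffer="crroocyroc" (len 10), cursors c4@2 c1@5 c2@5 c3@9, authorship 112122.333
After op 7 (insert('s')): buffer="crsroosscyrosc" (len 14), cursors c4@3 c1@8 c2@8 c3@13, authorship 114212122.3333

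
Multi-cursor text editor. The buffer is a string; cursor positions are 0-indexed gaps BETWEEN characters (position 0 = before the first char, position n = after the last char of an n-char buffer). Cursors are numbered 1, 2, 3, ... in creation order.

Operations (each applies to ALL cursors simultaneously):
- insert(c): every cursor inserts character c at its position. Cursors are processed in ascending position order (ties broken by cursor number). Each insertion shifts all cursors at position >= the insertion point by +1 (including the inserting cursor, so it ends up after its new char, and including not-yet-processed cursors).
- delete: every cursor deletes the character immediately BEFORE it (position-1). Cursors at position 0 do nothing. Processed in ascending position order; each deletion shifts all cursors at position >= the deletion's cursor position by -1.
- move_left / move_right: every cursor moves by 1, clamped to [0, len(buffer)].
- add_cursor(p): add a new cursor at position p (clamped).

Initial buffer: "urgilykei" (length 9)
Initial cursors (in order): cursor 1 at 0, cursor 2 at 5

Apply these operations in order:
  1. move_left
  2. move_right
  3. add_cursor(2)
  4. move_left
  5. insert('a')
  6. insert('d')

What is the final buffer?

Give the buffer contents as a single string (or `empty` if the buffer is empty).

After op 1 (move_left): buffer="urgilykei" (len 9), cursors c1@0 c2@4, authorship .........
After op 2 (move_right): buffer="urgilykei" (len 9), cursors c1@1 c2@5, authorship .........
After op 3 (add_cursor(2)): buffer="urgilykei" (len 9), cursors c1@1 c3@2 c2@5, authorship .........
After op 4 (move_left): buffer="urgilykei" (len 9), cursors c1@0 c3@1 c2@4, authorship .........
After op 5 (insert('a')): buffer="auargialykei" (len 12), cursors c1@1 c3@3 c2@7, authorship 1.3...2.....
After op 6 (insert('d')): buffer="aduadrgiadlykei" (len 15), cursors c1@2 c3@5 c2@10, authorship 11.33...22.....

Answer: aduadrgiadlykei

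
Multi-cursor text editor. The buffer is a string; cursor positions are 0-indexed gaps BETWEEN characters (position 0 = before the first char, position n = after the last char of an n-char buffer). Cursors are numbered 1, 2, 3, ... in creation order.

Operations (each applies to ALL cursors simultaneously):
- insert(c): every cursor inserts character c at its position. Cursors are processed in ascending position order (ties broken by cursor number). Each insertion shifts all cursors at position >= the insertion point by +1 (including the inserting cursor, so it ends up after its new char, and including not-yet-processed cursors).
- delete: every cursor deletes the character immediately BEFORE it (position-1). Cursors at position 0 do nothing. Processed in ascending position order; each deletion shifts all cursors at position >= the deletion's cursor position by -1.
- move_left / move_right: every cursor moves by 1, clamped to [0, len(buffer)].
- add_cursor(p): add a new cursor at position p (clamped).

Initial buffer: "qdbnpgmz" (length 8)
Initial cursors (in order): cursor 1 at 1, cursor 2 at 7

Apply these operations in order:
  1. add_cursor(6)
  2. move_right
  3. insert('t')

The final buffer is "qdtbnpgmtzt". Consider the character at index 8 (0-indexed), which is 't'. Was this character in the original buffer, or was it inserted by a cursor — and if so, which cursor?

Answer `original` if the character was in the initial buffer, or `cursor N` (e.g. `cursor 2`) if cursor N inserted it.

After op 1 (add_cursor(6)): buffer="qdbnpgmz" (len 8), cursors c1@1 c3@6 c2@7, authorship ........
After op 2 (move_right): buffer="qdbnpgmz" (len 8), cursors c1@2 c3@7 c2@8, authorship ........
After op 3 (insert('t')): buffer="qdtbnpgmtzt" (len 11), cursors c1@3 c3@9 c2@11, authorship ..1.....3.2
Authorship (.=original, N=cursor N): . . 1 . . . . . 3 . 2
Index 8: author = 3

Answer: cursor 3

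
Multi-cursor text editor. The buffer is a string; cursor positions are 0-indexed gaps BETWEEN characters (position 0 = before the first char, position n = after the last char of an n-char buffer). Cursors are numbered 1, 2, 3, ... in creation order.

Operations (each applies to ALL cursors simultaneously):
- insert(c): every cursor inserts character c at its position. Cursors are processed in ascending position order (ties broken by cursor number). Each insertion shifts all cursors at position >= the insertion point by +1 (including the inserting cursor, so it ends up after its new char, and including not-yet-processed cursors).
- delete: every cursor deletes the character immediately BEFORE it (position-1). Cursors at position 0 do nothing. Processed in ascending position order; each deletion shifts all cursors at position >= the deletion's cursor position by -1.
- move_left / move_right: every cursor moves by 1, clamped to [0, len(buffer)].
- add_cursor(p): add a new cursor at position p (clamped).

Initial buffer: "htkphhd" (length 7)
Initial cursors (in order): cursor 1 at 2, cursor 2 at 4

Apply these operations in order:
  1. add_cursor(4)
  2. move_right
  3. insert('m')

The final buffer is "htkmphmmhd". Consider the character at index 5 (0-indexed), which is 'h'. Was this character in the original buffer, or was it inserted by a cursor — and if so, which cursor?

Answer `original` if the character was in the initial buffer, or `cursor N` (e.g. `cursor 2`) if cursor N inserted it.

After op 1 (add_cursor(4)): buffer="htkphhd" (len 7), cursors c1@2 c2@4 c3@4, authorship .......
After op 2 (move_right): buffer="htkphhd" (len 7), cursors c1@3 c2@5 c3@5, authorship .......
After op 3 (insert('m')): buffer="htkmphmmhd" (len 10), cursors c1@4 c2@8 c3@8, authorship ...1..23..
Authorship (.=original, N=cursor N): . . . 1 . . 2 3 . .
Index 5: author = original

Answer: original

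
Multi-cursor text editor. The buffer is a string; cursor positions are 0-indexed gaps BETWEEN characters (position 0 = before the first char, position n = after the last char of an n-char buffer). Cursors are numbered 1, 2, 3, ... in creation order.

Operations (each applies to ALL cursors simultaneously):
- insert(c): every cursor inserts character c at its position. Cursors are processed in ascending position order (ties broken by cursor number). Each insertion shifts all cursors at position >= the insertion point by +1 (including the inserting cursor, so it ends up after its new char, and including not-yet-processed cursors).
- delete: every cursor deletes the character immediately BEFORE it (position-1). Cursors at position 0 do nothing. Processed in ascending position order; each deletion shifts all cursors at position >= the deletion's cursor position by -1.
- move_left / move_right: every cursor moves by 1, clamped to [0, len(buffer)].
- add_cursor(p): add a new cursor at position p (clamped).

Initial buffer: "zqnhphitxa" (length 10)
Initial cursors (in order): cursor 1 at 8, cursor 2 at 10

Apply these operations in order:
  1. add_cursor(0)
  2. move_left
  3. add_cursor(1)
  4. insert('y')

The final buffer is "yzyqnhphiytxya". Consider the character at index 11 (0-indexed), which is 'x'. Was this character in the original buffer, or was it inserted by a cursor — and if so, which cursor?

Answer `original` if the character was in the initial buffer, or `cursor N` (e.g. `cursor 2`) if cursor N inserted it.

Answer: original

Derivation:
After op 1 (add_cursor(0)): buffer="zqnhphitxa" (len 10), cursors c3@0 c1@8 c2@10, authorship ..........
After op 2 (move_left): buffer="zqnhphitxa" (len 10), cursors c3@0 c1@7 c2@9, authorship ..........
After op 3 (add_cursor(1)): buffer="zqnhphitxa" (len 10), cursors c3@0 c4@1 c1@7 c2@9, authorship ..........
After op 4 (insert('y')): buffer="yzyqnhphiytxya" (len 14), cursors c3@1 c4@3 c1@10 c2@13, authorship 3.4......1..2.
Authorship (.=original, N=cursor N): 3 . 4 . . . . . . 1 . . 2 .
Index 11: author = original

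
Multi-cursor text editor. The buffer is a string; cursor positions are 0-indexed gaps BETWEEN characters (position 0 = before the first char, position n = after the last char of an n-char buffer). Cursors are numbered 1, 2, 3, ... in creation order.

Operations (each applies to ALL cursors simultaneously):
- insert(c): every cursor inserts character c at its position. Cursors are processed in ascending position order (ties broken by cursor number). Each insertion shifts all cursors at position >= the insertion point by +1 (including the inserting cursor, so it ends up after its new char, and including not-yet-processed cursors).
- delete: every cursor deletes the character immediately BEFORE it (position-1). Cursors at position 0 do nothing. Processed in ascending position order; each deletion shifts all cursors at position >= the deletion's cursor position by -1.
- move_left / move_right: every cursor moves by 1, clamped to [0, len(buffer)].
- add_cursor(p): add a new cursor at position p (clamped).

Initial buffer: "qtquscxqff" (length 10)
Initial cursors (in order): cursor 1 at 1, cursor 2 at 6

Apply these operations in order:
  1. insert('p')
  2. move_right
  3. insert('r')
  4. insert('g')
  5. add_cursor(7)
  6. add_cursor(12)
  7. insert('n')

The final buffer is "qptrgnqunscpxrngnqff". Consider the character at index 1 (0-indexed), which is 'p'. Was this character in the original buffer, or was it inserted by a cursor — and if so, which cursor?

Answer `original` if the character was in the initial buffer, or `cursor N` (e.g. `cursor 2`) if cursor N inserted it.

After op 1 (insert('p')): buffer="qptquscpxqff" (len 12), cursors c1@2 c2@8, authorship .1.....2....
After op 2 (move_right): buffer="qptquscpxqff" (len 12), cursors c1@3 c2@9, authorship .1.....2....
After op 3 (insert('r')): buffer="qptrquscpxrqff" (len 14), cursors c1@4 c2@11, authorship .1.1....2.2...
After op 4 (insert('g')): buffer="qptrgquscpxrgqff" (len 16), cursors c1@5 c2@13, authorship .1.11....2.22...
After op 5 (add_cursor(7)): buffer="qptrgquscpxrgqff" (len 16), cursors c1@5 c3@7 c2@13, authorship .1.11....2.22...
After op 6 (add_cursor(12)): buffer="qptrgquscpxrgqff" (len 16), cursors c1@5 c3@7 c4@12 c2@13, authorship .1.11....2.22...
After op 7 (insert('n')): buffer="qptrgnqunscpxrngnqff" (len 20), cursors c1@6 c3@9 c4@15 c2@17, authorship .1.111..3..2.2422...
Authorship (.=original, N=cursor N): . 1 . 1 1 1 . . 3 . . 2 . 2 4 2 2 . . .
Index 1: author = 1

Answer: cursor 1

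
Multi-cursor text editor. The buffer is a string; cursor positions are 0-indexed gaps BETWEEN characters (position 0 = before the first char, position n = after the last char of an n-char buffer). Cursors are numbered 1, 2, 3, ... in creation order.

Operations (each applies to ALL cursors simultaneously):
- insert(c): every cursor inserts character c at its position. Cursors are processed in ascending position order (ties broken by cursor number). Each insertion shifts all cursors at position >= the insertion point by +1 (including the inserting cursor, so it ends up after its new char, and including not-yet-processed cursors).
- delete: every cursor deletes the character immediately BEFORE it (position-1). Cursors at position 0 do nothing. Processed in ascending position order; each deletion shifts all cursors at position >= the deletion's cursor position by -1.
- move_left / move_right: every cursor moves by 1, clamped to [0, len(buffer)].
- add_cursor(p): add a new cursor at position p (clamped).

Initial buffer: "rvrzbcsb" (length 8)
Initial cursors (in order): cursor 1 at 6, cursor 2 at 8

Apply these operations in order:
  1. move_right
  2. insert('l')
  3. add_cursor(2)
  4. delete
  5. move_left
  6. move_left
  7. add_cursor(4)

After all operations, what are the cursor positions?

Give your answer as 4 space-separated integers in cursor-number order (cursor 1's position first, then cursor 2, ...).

Answer: 4 5 0 4

Derivation:
After op 1 (move_right): buffer="rvrzbcsb" (len 8), cursors c1@7 c2@8, authorship ........
After op 2 (insert('l')): buffer="rvrzbcslbl" (len 10), cursors c1@8 c2@10, authorship .......1.2
After op 3 (add_cursor(2)): buffer="rvrzbcslbl" (len 10), cursors c3@2 c1@8 c2@10, authorship .......1.2
After op 4 (delete): buffer="rrzbcsb" (len 7), cursors c3@1 c1@6 c2@7, authorship .......
After op 5 (move_left): buffer="rrzbcsb" (len 7), cursors c3@0 c1@5 c2@6, authorship .......
After op 6 (move_left): buffer="rrzbcsb" (len 7), cursors c3@0 c1@4 c2@5, authorship .......
After op 7 (add_cursor(4)): buffer="rrzbcsb" (len 7), cursors c3@0 c1@4 c4@4 c2@5, authorship .......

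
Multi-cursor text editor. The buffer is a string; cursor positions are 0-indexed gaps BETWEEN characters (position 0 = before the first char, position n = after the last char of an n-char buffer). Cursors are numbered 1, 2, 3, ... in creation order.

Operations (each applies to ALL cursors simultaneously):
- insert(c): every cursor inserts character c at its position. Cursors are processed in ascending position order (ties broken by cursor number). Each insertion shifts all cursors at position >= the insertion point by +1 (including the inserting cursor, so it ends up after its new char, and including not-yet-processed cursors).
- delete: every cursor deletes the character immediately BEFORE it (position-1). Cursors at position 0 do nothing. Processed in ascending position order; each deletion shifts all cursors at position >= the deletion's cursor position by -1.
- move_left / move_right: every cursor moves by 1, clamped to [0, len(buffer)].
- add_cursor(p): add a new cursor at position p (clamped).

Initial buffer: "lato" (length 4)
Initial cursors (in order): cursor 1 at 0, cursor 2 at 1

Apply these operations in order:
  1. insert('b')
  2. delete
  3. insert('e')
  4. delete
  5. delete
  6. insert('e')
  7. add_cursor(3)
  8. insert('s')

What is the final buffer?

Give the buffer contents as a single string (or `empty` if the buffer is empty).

Answer: eessasto

Derivation:
After op 1 (insert('b')): buffer="blbato" (len 6), cursors c1@1 c2@3, authorship 1.2...
After op 2 (delete): buffer="lato" (len 4), cursors c1@0 c2@1, authorship ....
After op 3 (insert('e')): buffer="eleato" (len 6), cursors c1@1 c2@3, authorship 1.2...
After op 4 (delete): buffer="lato" (len 4), cursors c1@0 c2@1, authorship ....
After op 5 (delete): buffer="ato" (len 3), cursors c1@0 c2@0, authorship ...
After op 6 (insert('e')): buffer="eeato" (len 5), cursors c1@2 c2@2, authorship 12...
After op 7 (add_cursor(3)): buffer="eeato" (len 5), cursors c1@2 c2@2 c3@3, authorship 12...
After op 8 (insert('s')): buffer="eessasto" (len 8), cursors c1@4 c2@4 c3@6, authorship 1212.3..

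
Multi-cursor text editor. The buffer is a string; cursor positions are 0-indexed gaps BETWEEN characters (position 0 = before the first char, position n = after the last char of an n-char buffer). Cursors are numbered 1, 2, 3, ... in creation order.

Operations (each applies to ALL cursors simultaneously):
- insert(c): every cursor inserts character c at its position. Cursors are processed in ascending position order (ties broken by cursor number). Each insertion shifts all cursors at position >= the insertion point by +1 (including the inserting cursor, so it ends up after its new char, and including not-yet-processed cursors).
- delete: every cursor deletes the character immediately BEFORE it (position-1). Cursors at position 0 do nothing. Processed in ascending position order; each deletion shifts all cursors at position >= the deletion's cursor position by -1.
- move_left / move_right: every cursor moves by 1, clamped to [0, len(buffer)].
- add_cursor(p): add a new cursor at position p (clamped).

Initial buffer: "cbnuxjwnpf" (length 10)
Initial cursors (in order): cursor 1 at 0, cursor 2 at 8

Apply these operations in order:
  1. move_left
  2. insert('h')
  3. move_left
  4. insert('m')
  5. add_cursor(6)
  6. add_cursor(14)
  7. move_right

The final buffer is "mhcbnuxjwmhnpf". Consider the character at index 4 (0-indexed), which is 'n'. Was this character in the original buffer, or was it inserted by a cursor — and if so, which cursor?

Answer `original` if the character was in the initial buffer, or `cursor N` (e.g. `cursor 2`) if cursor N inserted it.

After op 1 (move_left): buffer="cbnuxjwnpf" (len 10), cursors c1@0 c2@7, authorship ..........
After op 2 (insert('h')): buffer="hcbnuxjwhnpf" (len 12), cursors c1@1 c2@9, authorship 1.......2...
After op 3 (move_left): buffer="hcbnuxjwhnpf" (len 12), cursors c1@0 c2@8, authorship 1.......2...
After op 4 (insert('m')): buffer="mhcbnuxjwmhnpf" (len 14), cursors c1@1 c2@10, authorship 11.......22...
After op 5 (add_cursor(6)): buffer="mhcbnuxjwmhnpf" (len 14), cursors c1@1 c3@6 c2@10, authorship 11.......22...
After op 6 (add_cursor(14)): buffer="mhcbnuxjwmhnpf" (len 14), cursors c1@1 c3@6 c2@10 c4@14, authorship 11.......22...
After op 7 (move_right): buffer="mhcbnuxjwmhnpf" (len 14), cursors c1@2 c3@7 c2@11 c4@14, authorship 11.......22...
Authorship (.=original, N=cursor N): 1 1 . . . . . . . 2 2 . . .
Index 4: author = original

Answer: original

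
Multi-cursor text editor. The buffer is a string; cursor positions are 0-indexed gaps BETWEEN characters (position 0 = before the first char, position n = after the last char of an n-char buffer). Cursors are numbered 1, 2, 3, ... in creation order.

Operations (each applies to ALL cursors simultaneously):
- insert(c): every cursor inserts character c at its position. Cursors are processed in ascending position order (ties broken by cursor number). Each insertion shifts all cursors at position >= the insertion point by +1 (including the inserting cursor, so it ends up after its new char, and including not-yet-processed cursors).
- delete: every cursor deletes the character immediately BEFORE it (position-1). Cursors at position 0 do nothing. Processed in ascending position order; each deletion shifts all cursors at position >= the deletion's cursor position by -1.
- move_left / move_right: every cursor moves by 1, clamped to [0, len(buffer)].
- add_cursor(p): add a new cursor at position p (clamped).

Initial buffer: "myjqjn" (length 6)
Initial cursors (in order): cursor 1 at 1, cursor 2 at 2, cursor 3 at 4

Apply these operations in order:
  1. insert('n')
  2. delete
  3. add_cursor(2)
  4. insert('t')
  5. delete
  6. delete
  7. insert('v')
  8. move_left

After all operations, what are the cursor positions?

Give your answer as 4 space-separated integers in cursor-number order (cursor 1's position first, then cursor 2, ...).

After op 1 (insert('n')): buffer="mnynjqnjn" (len 9), cursors c1@2 c2@4 c3@7, authorship .1.2..3..
After op 2 (delete): buffer="myjqjn" (len 6), cursors c1@1 c2@2 c3@4, authorship ......
After op 3 (add_cursor(2)): buffer="myjqjn" (len 6), cursors c1@1 c2@2 c4@2 c3@4, authorship ......
After op 4 (insert('t')): buffer="mtyttjqtjn" (len 10), cursors c1@2 c2@5 c4@5 c3@8, authorship .1.24..3..
After op 5 (delete): buffer="myjqjn" (len 6), cursors c1@1 c2@2 c4@2 c3@4, authorship ......
After op 6 (delete): buffer="jjn" (len 3), cursors c1@0 c2@0 c4@0 c3@1, authorship ...
After op 7 (insert('v')): buffer="vvvjvjn" (len 7), cursors c1@3 c2@3 c4@3 c3@5, authorship 124.3..
After op 8 (move_left): buffer="vvvjvjn" (len 7), cursors c1@2 c2@2 c4@2 c3@4, authorship 124.3..

Answer: 2 2 4 2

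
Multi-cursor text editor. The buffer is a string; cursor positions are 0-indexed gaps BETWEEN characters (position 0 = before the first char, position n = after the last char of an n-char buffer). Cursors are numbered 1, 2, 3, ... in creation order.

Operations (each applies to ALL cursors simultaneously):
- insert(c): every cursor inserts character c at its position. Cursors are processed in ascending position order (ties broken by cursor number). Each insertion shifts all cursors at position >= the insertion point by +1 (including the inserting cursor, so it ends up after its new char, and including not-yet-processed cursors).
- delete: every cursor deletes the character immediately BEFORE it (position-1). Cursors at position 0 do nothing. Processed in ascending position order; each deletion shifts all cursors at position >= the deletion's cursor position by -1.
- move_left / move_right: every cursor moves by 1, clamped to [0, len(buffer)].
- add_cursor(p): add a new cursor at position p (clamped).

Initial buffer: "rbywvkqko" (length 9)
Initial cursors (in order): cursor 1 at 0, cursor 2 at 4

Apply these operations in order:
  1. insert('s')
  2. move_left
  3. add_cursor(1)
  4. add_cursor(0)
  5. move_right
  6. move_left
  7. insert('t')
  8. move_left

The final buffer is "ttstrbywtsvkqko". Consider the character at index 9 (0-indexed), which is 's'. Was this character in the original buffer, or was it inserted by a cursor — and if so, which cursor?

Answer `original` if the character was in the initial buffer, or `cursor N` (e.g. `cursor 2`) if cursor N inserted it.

Answer: cursor 2

Derivation:
After op 1 (insert('s')): buffer="srbywsvkqko" (len 11), cursors c1@1 c2@6, authorship 1....2.....
After op 2 (move_left): buffer="srbywsvkqko" (len 11), cursors c1@0 c2@5, authorship 1....2.....
After op 3 (add_cursor(1)): buffer="srbywsvkqko" (len 11), cursors c1@0 c3@1 c2@5, authorship 1....2.....
After op 4 (add_cursor(0)): buffer="srbywsvkqko" (len 11), cursors c1@0 c4@0 c3@1 c2@5, authorship 1....2.....
After op 5 (move_right): buffer="srbywsvkqko" (len 11), cursors c1@1 c4@1 c3@2 c2@6, authorship 1....2.....
After op 6 (move_left): buffer="srbywsvkqko" (len 11), cursors c1@0 c4@0 c3@1 c2@5, authorship 1....2.....
After op 7 (insert('t')): buffer="ttstrbywtsvkqko" (len 15), cursors c1@2 c4@2 c3@4 c2@9, authorship 1413....22.....
After op 8 (move_left): buffer="ttstrbywtsvkqko" (len 15), cursors c1@1 c4@1 c3@3 c2@8, authorship 1413....22.....
Authorship (.=original, N=cursor N): 1 4 1 3 . . . . 2 2 . . . . .
Index 9: author = 2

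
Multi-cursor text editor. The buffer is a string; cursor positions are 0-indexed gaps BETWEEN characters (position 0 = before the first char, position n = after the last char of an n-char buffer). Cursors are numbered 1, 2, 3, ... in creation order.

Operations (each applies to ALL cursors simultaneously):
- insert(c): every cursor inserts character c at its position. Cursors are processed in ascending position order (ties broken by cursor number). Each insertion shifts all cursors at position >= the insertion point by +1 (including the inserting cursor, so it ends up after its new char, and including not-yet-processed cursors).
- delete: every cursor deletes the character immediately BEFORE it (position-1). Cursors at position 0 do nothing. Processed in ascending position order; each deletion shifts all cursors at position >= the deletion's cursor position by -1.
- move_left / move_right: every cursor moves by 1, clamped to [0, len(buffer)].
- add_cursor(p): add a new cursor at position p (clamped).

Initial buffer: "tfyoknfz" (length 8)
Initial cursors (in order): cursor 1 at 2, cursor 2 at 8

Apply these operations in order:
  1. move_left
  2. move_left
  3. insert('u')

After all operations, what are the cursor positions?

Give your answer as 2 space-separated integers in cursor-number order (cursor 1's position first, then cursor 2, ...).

After op 1 (move_left): buffer="tfyoknfz" (len 8), cursors c1@1 c2@7, authorship ........
After op 2 (move_left): buffer="tfyoknfz" (len 8), cursors c1@0 c2@6, authorship ........
After op 3 (insert('u')): buffer="utfyoknufz" (len 10), cursors c1@1 c2@8, authorship 1......2..

Answer: 1 8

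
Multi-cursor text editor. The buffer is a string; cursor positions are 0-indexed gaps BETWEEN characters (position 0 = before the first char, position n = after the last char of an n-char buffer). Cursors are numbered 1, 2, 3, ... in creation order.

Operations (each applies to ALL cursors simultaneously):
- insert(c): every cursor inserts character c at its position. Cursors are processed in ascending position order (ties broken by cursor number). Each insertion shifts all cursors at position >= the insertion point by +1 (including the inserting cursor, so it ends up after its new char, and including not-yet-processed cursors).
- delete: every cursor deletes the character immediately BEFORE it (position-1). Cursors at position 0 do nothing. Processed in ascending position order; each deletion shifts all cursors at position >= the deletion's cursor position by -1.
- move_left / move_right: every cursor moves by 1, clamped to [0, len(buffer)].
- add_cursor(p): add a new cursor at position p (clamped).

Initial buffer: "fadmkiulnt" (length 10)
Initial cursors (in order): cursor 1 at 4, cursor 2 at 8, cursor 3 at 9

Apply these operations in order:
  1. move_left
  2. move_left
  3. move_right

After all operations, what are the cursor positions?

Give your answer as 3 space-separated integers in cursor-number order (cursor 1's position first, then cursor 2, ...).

Answer: 3 7 8

Derivation:
After op 1 (move_left): buffer="fadmkiulnt" (len 10), cursors c1@3 c2@7 c3@8, authorship ..........
After op 2 (move_left): buffer="fadmkiulnt" (len 10), cursors c1@2 c2@6 c3@7, authorship ..........
After op 3 (move_right): buffer="fadmkiulnt" (len 10), cursors c1@3 c2@7 c3@8, authorship ..........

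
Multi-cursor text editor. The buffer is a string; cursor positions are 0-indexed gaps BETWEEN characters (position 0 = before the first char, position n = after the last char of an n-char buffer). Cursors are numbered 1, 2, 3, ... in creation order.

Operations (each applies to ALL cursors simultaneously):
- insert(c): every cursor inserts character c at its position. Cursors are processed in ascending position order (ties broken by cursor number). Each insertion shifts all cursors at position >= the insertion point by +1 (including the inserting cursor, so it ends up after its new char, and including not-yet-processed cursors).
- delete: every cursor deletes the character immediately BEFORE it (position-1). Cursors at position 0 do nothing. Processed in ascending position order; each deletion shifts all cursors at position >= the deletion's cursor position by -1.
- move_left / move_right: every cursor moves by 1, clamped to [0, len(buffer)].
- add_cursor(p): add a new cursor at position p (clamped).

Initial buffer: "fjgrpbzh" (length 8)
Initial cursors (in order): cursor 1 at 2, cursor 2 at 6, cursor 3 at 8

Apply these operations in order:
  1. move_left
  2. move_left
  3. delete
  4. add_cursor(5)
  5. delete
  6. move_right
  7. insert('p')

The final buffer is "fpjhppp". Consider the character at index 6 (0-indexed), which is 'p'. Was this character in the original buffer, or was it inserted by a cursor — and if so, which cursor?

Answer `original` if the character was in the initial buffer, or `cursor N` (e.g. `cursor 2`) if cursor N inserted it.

Answer: cursor 4

Derivation:
After op 1 (move_left): buffer="fjgrpbzh" (len 8), cursors c1@1 c2@5 c3@7, authorship ........
After op 2 (move_left): buffer="fjgrpbzh" (len 8), cursors c1@0 c2@4 c3@6, authorship ........
After op 3 (delete): buffer="fjgpzh" (len 6), cursors c1@0 c2@3 c3@4, authorship ......
After op 4 (add_cursor(5)): buffer="fjgpzh" (len 6), cursors c1@0 c2@3 c3@4 c4@5, authorship ......
After op 5 (delete): buffer="fjh" (len 3), cursors c1@0 c2@2 c3@2 c4@2, authorship ...
After op 6 (move_right): buffer="fjh" (len 3), cursors c1@1 c2@3 c3@3 c4@3, authorship ...
After op 7 (insert('p')): buffer="fpjhppp" (len 7), cursors c1@2 c2@7 c3@7 c4@7, authorship .1..234
Authorship (.=original, N=cursor N): . 1 . . 2 3 4
Index 6: author = 4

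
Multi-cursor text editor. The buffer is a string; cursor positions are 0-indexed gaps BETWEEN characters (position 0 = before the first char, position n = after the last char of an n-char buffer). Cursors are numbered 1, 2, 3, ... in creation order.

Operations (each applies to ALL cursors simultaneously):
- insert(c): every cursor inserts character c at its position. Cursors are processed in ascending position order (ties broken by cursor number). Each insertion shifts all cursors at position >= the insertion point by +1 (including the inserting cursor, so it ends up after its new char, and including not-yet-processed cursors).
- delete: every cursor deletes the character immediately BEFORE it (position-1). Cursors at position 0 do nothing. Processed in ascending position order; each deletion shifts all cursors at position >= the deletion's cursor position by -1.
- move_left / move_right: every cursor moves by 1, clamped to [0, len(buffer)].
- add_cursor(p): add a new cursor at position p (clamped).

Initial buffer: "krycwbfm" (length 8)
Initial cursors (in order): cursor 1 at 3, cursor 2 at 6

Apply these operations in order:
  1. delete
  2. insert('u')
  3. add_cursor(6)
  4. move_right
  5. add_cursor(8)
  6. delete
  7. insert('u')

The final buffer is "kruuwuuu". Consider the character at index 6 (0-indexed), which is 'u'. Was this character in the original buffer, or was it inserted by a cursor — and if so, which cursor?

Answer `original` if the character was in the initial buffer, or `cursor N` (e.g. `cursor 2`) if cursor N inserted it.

After op 1 (delete): buffer="krcwfm" (len 6), cursors c1@2 c2@4, authorship ......
After op 2 (insert('u')): buffer="krucwufm" (len 8), cursors c1@3 c2@6, authorship ..1..2..
After op 3 (add_cursor(6)): buffer="krucwufm" (len 8), cursors c1@3 c2@6 c3@6, authorship ..1..2..
After op 4 (move_right): buffer="krucwufm" (len 8), cursors c1@4 c2@7 c3@7, authorship ..1..2..
After op 5 (add_cursor(8)): buffer="krucwufm" (len 8), cursors c1@4 c2@7 c3@7 c4@8, authorship ..1..2..
After op 6 (delete): buffer="kruw" (len 4), cursors c1@3 c2@4 c3@4 c4@4, authorship ..1.
After op 7 (insert('u')): buffer="kruuwuuu" (len 8), cursors c1@4 c2@8 c3@8 c4@8, authorship ..11.234
Authorship (.=original, N=cursor N): . . 1 1 . 2 3 4
Index 6: author = 3

Answer: cursor 3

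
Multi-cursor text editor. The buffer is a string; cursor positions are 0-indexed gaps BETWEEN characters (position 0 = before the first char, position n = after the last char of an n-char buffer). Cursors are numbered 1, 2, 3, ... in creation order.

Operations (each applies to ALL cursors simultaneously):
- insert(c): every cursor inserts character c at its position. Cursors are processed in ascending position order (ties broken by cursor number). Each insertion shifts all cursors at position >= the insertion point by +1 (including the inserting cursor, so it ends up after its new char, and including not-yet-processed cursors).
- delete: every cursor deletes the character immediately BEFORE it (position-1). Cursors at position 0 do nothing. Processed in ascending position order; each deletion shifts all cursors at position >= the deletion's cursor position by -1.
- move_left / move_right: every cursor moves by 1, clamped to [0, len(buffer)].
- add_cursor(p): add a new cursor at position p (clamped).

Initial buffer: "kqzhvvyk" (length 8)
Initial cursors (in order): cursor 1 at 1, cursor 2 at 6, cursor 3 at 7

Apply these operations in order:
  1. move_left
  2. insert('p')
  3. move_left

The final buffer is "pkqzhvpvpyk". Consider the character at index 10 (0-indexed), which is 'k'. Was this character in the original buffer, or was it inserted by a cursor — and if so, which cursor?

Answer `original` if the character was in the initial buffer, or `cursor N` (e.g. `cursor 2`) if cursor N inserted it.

After op 1 (move_left): buffer="kqzhvvyk" (len 8), cursors c1@0 c2@5 c3@6, authorship ........
After op 2 (insert('p')): buffer="pkqzhvpvpyk" (len 11), cursors c1@1 c2@7 c3@9, authorship 1.....2.3..
After op 3 (move_left): buffer="pkqzhvpvpyk" (len 11), cursors c1@0 c2@6 c3@8, authorship 1.....2.3..
Authorship (.=original, N=cursor N): 1 . . . . . 2 . 3 . .
Index 10: author = original

Answer: original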